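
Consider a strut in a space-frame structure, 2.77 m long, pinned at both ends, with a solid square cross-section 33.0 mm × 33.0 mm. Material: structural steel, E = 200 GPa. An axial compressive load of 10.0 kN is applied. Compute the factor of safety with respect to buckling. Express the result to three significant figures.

I = a⁴/12 = 33.0⁴/12 = 9.883×10^4 mm⁴
I = 9.883×10^4 mm⁴ = 9.883×10^-8 m⁴
Effective length L_e = K·L = 1 × 2.77 = 2.770 m
P_cr = π²EI / L_e² = π² × 200×10⁹ × 9.883×10^-8 / 2.770² = 2.542×10^4 N
Factor of safety n = P_cr / P = 25.424 / 10.0 = 2.54

n ≈ 2.54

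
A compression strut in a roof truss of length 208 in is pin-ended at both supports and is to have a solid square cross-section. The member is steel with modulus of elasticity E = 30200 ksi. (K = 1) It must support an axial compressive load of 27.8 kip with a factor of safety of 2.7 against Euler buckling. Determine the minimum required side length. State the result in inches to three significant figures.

a ≈ 3.38 in

Required P_cr = n·P = 2.7 × 27.8 = 75.06 kip
L_e = K·L = 1 × 208 = 208.0 in
Required I = P_cr·L_e²/(π²E) = 7.506×10^4 × 208.0² / (π² × 3.02×10^7) = 10.90 in⁴
Solid square: I = a⁴/12  ⇒  a = (12I)^(1/4) = (12×10.90)^(1/4) = 3.38 in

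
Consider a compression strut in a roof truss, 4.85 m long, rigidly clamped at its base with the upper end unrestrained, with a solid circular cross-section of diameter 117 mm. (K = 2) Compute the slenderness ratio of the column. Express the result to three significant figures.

λ ≈ 332

For a solid circle r = d/4 = 117/4 = 29.25 mm
L_e = K·L = 2 × 4.85 m = 9.700 m = 9700.0 mm
λ = L_e / r_min = 9700.0 / 29.25 = 332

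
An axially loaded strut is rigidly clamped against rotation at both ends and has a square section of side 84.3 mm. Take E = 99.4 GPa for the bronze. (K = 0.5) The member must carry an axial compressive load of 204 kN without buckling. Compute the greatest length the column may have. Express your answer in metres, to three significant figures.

I = a⁴/12 = 84.3⁴/12 = 4.209×10^6 mm⁴
I = 4.209×10^-6 m⁴
At the buckling limit P_cr = P = 2.040×10^5 N
From P_cr = π²EI/(K·L)²:  L = (1/K)·√(π²EI/P_cr) = (1/0.5)·√(π²×9.94×10^10×4.209×10^-6/2.040×10^5)
L = 9.00 m

L_max ≈ 9.00 m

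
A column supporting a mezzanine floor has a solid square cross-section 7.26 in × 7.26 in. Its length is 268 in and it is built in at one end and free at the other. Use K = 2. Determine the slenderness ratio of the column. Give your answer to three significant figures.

For a square r = a/√12 = 7.26/√12 = 2.096 in
L_e = K·L = 2 × 268 = 536.0 in
λ = L_e / r_min = 536.00 / 2.096 = 256

λ ≈ 256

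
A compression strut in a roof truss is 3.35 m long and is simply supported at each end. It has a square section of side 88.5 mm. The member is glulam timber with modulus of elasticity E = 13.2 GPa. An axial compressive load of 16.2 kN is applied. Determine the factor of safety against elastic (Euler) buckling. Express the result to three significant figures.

n ≈ 3.66

I = a⁴/12 = 88.5⁴/12 = 5.112×10^6 mm⁴
I = 5.112×10^6 mm⁴ = 5.112×10^-6 m⁴
Effective length L_e = K·L = 1 × 3.35 = 3.350 m
P_cr = π²EI / L_e² = π² × 13.2×10⁹ × 5.112×10^-6 / 3.350² = 5.934×10^4 N
Factor of safety n = P_cr / P = 59.344 / 16.2 = 3.66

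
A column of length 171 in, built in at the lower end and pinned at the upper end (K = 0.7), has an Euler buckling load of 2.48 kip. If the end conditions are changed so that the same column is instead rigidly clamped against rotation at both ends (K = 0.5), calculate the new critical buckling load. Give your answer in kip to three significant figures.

P_cr ≈ 4.86 kip

P_cr ∝ 1/K², so P_cr,new = P_cr,old × (K_old/K_new)² = 2.48 × (0.7/0.5)²
= 2.48 × 1.960 = 4.86 kip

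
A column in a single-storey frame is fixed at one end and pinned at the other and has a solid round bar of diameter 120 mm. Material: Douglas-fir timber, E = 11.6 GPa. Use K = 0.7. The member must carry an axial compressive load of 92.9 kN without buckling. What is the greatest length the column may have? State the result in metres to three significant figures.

I = πd⁴/64 = π×120⁴/64 = 1.018×10^7 mm⁴
I = 1.018×10^-5 m⁴
At the buckling limit P_cr = P = 9.290×10^4 N
From P_cr = π²EI/(K·L)²:  L = (1/K)·√(π²EI/P_cr) = (1/0.7)·√(π²×1.16×10^10×1.018×10^-5/9.290×10^4)
L = 5.06 m

L_max ≈ 5.06 m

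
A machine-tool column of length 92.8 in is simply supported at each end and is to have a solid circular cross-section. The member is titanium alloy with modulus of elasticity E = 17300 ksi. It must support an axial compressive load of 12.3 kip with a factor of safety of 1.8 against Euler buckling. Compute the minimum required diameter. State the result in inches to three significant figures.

Required P_cr = n·P = 1.8 × 12.3 = 22.14 kip
L_e = K·L = 1 × 92.8 = 92.80 in
Required I = P_cr·L_e²/(π²E) = 2.214×10^4 × 92.80² / (π² × 1.73×10^7) = 1.117 in⁴
Solid circle: I = πd⁴/64  ⇒  d = (64I/π)^(1/4) = (64×1.117/π)^(1/4) = 2.18 in

d ≈ 2.18 in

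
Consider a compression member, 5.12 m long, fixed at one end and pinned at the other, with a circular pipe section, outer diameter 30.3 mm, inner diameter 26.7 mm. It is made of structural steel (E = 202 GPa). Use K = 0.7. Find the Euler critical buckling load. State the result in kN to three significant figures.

P_cr ≈ 2.55 kN

d_o = 30.3 mm, d_i = 26.7 mm
I = π(d_o⁴ − d_i⁴)/64 = π(30.3⁴ − 26.70⁴)/64 = 1.643×10^4 mm⁴
I = 1.643×10^4 mm⁴ = 1.643×10^-8 m⁴
Effective length L_e = K·L = 0.7 × 5.12 = 3.584 m
P_cr = π²EI / L_e² = π² × 202×10⁹ × 1.643×10^-8 / 3.584² = 2.550×10^3 N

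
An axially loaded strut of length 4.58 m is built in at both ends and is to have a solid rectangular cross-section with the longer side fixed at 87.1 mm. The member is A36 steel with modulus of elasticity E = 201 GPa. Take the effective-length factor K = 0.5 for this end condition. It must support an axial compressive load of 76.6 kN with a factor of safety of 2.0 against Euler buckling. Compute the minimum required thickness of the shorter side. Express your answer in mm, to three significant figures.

b ≈ 38.2 mm

Required P_cr = n·P = 2.0 × 76.6 = 153.2 kN
L_e = K·L = 0.5 × 4.58 = 2.290 m
Required I = P_cr·L_e²/(π²E) = 1.532×10^5 × 2.290² / (π² × 2.01×10^11) = 4.050×10^-7 m⁴
I_req = 4.050×10^5 mm⁴
Rectangle, weak axis: I_min = h·b³/12 with h = 87.1 mm fixed  ⇒  b = (12I/h)^(1/3) = 38.2 mm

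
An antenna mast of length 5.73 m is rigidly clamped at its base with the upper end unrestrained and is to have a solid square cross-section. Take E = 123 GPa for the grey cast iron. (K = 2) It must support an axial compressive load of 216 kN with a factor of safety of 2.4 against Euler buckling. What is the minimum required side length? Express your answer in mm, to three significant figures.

Required P_cr = n·P = 2.4 × 216 = 518.4 kN
L_e = K·L = 2 × 5.73 = 11.46 m
Required I = P_cr·L_e²/(π²E) = 5.184×10^5 × 11.46² / (π² × 1.23×10^11) = 5.608×10^-5 m⁴
I_req = 5.608×10^7 mm⁴
Solid square: I = a⁴/12  ⇒  a = (12I)^(1/4) = (12×5.608×10^7)^(1/4) = 161 mm

a ≈ 161 mm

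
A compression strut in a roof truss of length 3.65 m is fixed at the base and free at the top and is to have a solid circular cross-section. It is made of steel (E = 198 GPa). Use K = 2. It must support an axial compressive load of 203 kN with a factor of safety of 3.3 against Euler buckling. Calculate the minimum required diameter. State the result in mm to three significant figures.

d ≈ 139 mm

Required P_cr = n·P = 3.3 × 203 = 669.9 kN
L_e = K·L = 2 × 3.65 = 7.300 m
Required I = P_cr·L_e²/(π²E) = 6.699×10^5 × 7.300² / (π² × 1.98×10^11) = 1.827×10^-5 m⁴
I_req = 1.827×10^7 mm⁴
Solid circle: I = πd⁴/64  ⇒  d = (64I/π)^(1/4) = (64×1.827×10^7/π)^(1/4) = 139 mm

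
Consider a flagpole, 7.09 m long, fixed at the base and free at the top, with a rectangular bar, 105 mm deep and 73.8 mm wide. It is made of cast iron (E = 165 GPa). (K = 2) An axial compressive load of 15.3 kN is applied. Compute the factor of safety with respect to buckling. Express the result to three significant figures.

Buckling occurs about the weak axis: I_min = h·b³/12 with b = 73.8 mm (the shorter side).
I_min = 105×73.8³/12 = 3.517×10^6 mm⁴
I = 3.517×10^6 mm⁴ = 3.517×10^-6 m⁴
Effective length L_e = K·L = 2 × 7.09 = 14.18 m
P_cr = π²EI / L_e² = π² × 165×10⁹ × 3.517×10^-6 / 14.18² = 2.848×10^4 N
Factor of safety n = P_cr / P = 28.484 / 15.3 = 1.86

n ≈ 1.86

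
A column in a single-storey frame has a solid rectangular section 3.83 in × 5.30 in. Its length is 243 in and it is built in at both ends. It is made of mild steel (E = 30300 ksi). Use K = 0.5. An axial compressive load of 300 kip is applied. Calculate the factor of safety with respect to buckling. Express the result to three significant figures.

Buckling occurs about the weak axis: I_min = h·b³/12 with b = 3.83 in (the shorter side).
I_min = 5.30×3.83³/12 = 24.81 in⁴
Effective length L_e = K·L = 0.5 × 243 = 121.5 in
P_cr = π²EI / L_e² = π² × 30300×10³ × 24.81 / 121.5² = 5.027×10^5 lb
Factor of safety n = P_cr / P = 502.67 / 300 = 1.68

n ≈ 1.68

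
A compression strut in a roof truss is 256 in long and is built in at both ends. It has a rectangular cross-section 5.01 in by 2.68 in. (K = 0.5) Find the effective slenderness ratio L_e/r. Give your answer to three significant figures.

For a rectangle r_min = b/√12 = 2.68/√12 = 0.7736 in
L_e = K·L = 0.5 × 256 = 128.0 in
λ = L_e / r_min = 128.00 / 0.7736 = 165

λ ≈ 165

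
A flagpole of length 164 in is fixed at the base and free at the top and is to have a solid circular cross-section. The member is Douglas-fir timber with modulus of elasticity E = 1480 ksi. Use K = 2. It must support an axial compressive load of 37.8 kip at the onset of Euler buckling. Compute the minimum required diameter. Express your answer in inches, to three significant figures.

L_e = K·L = 2 × 164 = 328.0 in
Required I = P_cr·L_e²/(π²E) = 3.780×10^4 × 328.0² / (π² × 1.48×10^6) = 278.4 in⁴
Solid circle: I = πd⁴/64  ⇒  d = (64I/π)^(1/4) = (64×278.4/π)^(1/4) = 8.68 in

d ≈ 8.68 in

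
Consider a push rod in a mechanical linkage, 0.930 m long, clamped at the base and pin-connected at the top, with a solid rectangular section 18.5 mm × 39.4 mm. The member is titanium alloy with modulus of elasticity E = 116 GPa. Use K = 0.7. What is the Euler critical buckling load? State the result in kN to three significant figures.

Buckling occurs about the weak axis: I_min = h·b³/12 with b = 18.5 mm (the shorter side).
I_min = 39.4×18.5³/12 = 2.079×10^4 mm⁴
I = 2.079×10^4 mm⁴ = 2.079×10^-8 m⁴
Effective length L_e = K·L = 0.7 × 0.930 = 0.6510 m
P_cr = π²EI / L_e² = π² × 116×10⁹ × 2.079×10^-8 / 0.6510² = 5.616×10^4 N

P_cr ≈ 56.2 kN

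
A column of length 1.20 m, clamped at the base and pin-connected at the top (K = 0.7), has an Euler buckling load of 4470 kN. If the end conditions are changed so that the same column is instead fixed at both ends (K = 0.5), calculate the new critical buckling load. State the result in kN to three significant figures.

P_cr ≈ 8760 kN

P_cr ∝ 1/K², so P_cr,new = P_cr,old × (K_old/K_new)² = 4470 × (0.7/0.5)²
= 4470 × 1.960 = 8760 kN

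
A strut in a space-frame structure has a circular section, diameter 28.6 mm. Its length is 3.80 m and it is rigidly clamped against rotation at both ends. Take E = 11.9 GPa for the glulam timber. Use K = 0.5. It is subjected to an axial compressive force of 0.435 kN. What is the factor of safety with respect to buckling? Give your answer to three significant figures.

I = πd⁴/64 = π×28.6⁴/64 = 3.284×10^4 mm⁴
I = 3.284×10^4 mm⁴ = 3.284×10^-8 m⁴
Effective length L_e = K·L = 0.5 × 3.80 = 1.900 m
P_cr = π²EI / L_e² = π² × 11.9×10⁹ × 3.284×10^-8 / 1.900² = 1.068×10^3 N
Factor of safety n = P_cr / P = 1.0685 / 0.435 = 2.46

n ≈ 2.46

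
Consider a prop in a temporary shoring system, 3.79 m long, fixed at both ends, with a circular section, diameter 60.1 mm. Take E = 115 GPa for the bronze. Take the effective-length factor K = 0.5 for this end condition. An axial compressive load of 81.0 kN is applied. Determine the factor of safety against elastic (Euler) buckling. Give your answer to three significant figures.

n ≈ 2.50

I = πd⁴/64 = π×60.1⁴/64 = 6.404×10^5 mm⁴
I = 6.404×10^5 mm⁴ = 6.404×10^-7 m⁴
Effective length L_e = K·L = 0.5 × 3.79 = 1.895 m
P_cr = π²EI / L_e² = π² × 115×10⁹ × 6.404×10^-7 / 1.895² = 2.024×10^5 N
Factor of safety n = P_cr / P = 202.42 / 81.0 = 2.50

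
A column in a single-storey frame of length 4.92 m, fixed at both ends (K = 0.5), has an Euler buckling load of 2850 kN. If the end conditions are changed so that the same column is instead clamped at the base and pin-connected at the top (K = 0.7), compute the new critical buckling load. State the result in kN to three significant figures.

P_cr ≈ 1450 kN

P_cr ∝ 1/K², so P_cr,new = P_cr,old × (K_old/K_new)² = 2850 × (0.5/0.7)²
= 2850 × 0.5102 = 1450 kN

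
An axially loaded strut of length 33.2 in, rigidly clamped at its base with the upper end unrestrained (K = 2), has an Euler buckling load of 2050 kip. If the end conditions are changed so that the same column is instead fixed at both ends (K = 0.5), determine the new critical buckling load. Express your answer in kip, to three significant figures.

P_cr ∝ 1/K², so P_cr,new = P_cr,old × (K_old/K_new)² = 2050 × (2/0.5)²
= 2050 × 16.00 = 32800 kip

P_cr ≈ 32800 kip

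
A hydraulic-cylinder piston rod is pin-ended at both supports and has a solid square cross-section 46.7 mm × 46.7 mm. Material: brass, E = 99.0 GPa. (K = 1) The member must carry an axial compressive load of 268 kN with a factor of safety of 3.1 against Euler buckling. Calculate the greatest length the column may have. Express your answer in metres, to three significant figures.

L_max ≈ 0.683 m

I = a⁴/12 = 46.7⁴/12 = 3.964×10^5 mm⁴
I = 3.964×10^-7 m⁴
Required critical load P_cr = n·P = 3.1 × 268 = 830.8 kN = 8.308×10^5 N
From P_cr = π²EI/(K·L)²:  L = (1/K)·√(π²EI/P_cr) = (1/1)·√(π²×9.90×10^10×3.964×10^-7/8.308×10^5)
L = 0.683 m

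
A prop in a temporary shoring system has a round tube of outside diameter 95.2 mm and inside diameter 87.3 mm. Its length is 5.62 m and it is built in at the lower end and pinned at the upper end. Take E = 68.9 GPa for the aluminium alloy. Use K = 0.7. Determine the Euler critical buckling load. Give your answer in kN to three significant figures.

P_cr ≈ 51.9 kN

d_o = 95.2 mm, d_i = 87.3 mm
I = π(d_o⁴ − d_i⁴)/64 = π(95.2⁴ − 87.30⁴)/64 = 1.181×10^6 mm⁴
I = 1.181×10^6 mm⁴ = 1.181×10^-6 m⁴
Effective length L_e = K·L = 0.7 × 5.62 = 3.934 m
P_cr = π²EI / L_e² = π² × 68.9×10⁹ × 1.181×10^-6 / 3.934² = 5.188×10^4 N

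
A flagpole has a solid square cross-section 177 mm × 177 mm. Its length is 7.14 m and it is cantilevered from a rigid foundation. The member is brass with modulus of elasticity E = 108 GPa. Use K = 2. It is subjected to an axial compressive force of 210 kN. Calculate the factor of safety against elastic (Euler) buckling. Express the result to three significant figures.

n ≈ 2.04

I = a⁴/12 = 177⁴/12 = 8.179×10^7 mm⁴
I = 8.179×10^7 mm⁴ = 8.179×10^-5 m⁴
Effective length L_e = K·L = 2 × 7.14 = 14.28 m
P_cr = π²EI / L_e² = π² × 108×10⁹ × 8.179×10^-5 / 14.28² = 4.275×10^5 N
Factor of safety n = P_cr / P = 427.54 / 210 = 2.04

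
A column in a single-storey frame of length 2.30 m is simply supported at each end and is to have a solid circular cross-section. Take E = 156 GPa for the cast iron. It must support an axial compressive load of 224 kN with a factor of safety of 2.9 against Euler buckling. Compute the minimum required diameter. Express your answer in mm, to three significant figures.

d ≈ 82.1 mm

Required P_cr = n·P = 2.9 × 224 = 649.6 kN
L_e = K·L = 1 × 2.30 = 2.300 m
Required I = P_cr·L_e²/(π²E) = 6.496×10^5 × 2.300² / (π² × 1.56×10^11) = 2.232×10^-6 m⁴
I_req = 2.232×10^6 mm⁴
Solid circle: I = πd⁴/64  ⇒  d = (64I/π)^(1/4) = (64×2.232×10^6/π)^(1/4) = 82.1 mm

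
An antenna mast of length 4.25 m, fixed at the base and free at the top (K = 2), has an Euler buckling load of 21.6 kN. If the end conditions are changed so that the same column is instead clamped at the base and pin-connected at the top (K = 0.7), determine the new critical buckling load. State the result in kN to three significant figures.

P_cr ∝ 1/K², so P_cr,new = P_cr,old × (K_old/K_new)² = 21.6 × (2/0.7)²
= 21.6 × 8.163 = 176 kN

P_cr ≈ 176 kN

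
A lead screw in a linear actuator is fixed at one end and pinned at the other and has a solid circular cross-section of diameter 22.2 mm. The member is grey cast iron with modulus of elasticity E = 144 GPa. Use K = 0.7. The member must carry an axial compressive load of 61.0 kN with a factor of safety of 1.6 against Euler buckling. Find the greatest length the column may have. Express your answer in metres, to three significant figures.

I = πd⁴/64 = π×22.2⁴/64 = 1.192×10^4 mm⁴
I = 1.192×10^-8 m⁴
Required critical load P_cr = n·P = 1.6 × 61.0 = 97.60 kN = 9.760×10^4 N
From P_cr = π²EI/(K·L)²:  L = (1/K)·√(π²EI/P_cr) = (1/0.7)·√(π²×1.44×10^11×1.192×10^-8/9.760×10^4)
L = 0.595 m

L_max ≈ 0.595 m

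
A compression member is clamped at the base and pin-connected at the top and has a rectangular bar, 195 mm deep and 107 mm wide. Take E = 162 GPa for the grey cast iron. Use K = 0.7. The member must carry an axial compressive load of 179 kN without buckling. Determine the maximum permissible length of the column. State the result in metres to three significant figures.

L_max ≈ 19.0 m

Buckling occurs about the weak axis: I_min = h·b³/12 with b = 107 mm (the shorter side).
I_min = 195×107³/12 = 1.991×10^7 mm⁴
I = 1.991×10^-5 m⁴
At the buckling limit P_cr = P = 1.790×10^5 N
From P_cr = π²EI/(K·L)²:  L = (1/K)·√(π²EI/P_cr) = (1/0.7)·√(π²×1.62×10^11×1.991×10^-5/1.790×10^5)
L = 19.0 m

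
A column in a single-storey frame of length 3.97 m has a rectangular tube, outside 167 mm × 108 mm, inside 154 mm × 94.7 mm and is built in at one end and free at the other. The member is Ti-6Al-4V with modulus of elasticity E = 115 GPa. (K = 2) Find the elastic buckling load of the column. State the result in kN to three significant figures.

P_cr ≈ 119 kN

Weak-axis I_min = (h_o·b_o³ − h_i·b_i³)/12 with b_o = 108, b_i = 94.70 mm (shorter outer/inner sides).
I_min = (167×108³ − 154.0×94.70³)/12 = 6.632×10^6 mm⁴
I = 6.632×10^6 mm⁴ = 6.632×10^-6 m⁴
Effective length L_e = K·L = 2 × 3.97 = 7.940 m
P_cr = π²EI / L_e² = π² × 115×10⁹ × 6.632×10^-6 / 7.940² = 1.194×10^5 N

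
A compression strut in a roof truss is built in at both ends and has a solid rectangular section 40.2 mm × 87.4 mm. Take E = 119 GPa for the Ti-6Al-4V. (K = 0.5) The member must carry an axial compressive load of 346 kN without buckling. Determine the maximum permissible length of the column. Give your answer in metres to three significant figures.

Buckling occurs about the weak axis: I_min = h·b³/12 with b = 40.2 mm (the shorter side).
I_min = 87.4×40.2³/12 = 4.732×10^5 mm⁴
I = 4.732×10^-7 m⁴
At the buckling limit P_cr = P = 3.460×10^5 N
From P_cr = π²EI/(K·L)²:  L = (1/K)·√(π²EI/P_cr) = (1/0.5)·√(π²×1.19×10^11×4.732×10^-7/3.460×10^5)
L = 2.53 m

L_max ≈ 2.53 m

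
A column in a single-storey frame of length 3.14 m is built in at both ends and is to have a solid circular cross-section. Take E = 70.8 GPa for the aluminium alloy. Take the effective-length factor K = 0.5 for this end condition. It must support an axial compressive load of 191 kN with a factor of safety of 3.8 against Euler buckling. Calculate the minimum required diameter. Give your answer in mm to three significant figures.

d ≈ 85.0 mm

Required P_cr = n·P = 3.8 × 191 = 725.8 kN
L_e = K·L = 0.5 × 3.14 = 1.570 m
Required I = P_cr·L_e²/(π²E) = 7.258×10^5 × 1.570² / (π² × 7.08×10^10) = 2.560×10^-6 m⁴
I_req = 2.560×10^6 mm⁴
Solid circle: I = πd⁴/64  ⇒  d = (64I/π)^(1/4) = (64×2.560×10^6/π)^(1/4) = 85.0 mm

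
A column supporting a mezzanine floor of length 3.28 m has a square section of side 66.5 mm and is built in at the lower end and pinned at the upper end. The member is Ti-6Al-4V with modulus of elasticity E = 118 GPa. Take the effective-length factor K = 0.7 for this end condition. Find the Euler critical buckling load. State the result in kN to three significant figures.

P_cr ≈ 360 kN

I = a⁴/12 = 66.5⁴/12 = 1.630×10^6 mm⁴
I = 1.630×10^6 mm⁴ = 1.630×10^-6 m⁴
Effective length L_e = K·L = 0.7 × 3.28 = 2.296 m
P_cr = π²EI / L_e² = π² × 118×10⁹ × 1.630×10^-6 / 2.296² = 3.600×10^5 N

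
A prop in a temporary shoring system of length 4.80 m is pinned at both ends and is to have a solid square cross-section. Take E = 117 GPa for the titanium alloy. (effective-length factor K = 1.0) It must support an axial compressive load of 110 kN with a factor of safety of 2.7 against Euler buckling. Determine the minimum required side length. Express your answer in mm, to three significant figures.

Required P_cr = n·P = 2.7 × 110 = 297.0 kN
L_e = K·L = 1 × 4.80 = 4.800 m
Required I = P_cr·L_e²/(π²E) = 2.970×10^5 × 4.800² / (π² × 1.17×10^11) = 5.926×10^-6 m⁴
I_req = 5.926×10^6 mm⁴
Solid square: I = a⁴/12  ⇒  a = (12I)^(1/4) = (12×5.926×10^6)^(1/4) = 91.8 mm

a ≈ 91.8 mm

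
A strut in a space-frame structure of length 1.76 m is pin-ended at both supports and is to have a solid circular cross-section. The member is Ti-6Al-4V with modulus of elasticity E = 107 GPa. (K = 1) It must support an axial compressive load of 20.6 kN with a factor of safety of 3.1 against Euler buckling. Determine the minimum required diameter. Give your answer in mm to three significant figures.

d ≈ 44.2 mm

Required P_cr = n·P = 3.1 × 20.6 = 63.86 kN
L_e = K·L = 1 × 1.76 = 1.760 m
Required I = P_cr·L_e²/(π²E) = 6.386×10^4 × 1.760² / (π² × 1.07×10^11) = 1.873×10^-7 m⁴
I_req = 1.873×10^5 mm⁴
Solid circle: I = πd⁴/64  ⇒  d = (64I/π)^(1/4) = (64×1.873×10^5/π)^(1/4) = 44.2 mm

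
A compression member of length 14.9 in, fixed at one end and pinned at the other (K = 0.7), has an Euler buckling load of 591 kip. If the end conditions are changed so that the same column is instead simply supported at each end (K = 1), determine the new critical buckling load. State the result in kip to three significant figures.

P_cr ∝ 1/K², so P_cr,new = P_cr,old × (K_old/K_new)² = 591 × (0.7/1)²
= 591 × 0.4900 = 290 kip

P_cr ≈ 290 kip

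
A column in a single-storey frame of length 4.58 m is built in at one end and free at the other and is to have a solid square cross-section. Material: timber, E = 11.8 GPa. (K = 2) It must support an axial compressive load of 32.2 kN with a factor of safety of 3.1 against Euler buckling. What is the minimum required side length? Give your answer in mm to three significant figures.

Required P_cr = n·P = 3.1 × 32.2 = 99.82 kN
L_e = K·L = 2 × 4.58 = 9.160 m
Required I = P_cr·L_e²/(π²E) = 9.982×10^4 × 9.160² / (π² × 1.18×10^10) = 7.192×10^-5 m⁴
I_req = 7.192×10^7 mm⁴
Solid square: I = a⁴/12  ⇒  a = (12I)^(1/4) = (12×7.192×10^7)^(1/4) = 171 mm

a ≈ 171 mm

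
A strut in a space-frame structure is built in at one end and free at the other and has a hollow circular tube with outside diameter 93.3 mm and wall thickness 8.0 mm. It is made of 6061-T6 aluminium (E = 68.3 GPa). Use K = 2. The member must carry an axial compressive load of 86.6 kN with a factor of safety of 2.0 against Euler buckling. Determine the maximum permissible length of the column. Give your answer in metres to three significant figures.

L_max ≈ 1.38 m

Inner diameter d_i = 93.3 − 2×8.0 = 77.30 mm
I = π(d_o⁴ − d_i⁴)/64 = π(93.3⁴ − 77.30⁴)/64 = 1.967×10^6 mm⁴
I = 1.967×10^-6 m⁴
Required critical load P_cr = n·P = 2.0 × 86.6 = 173.2 kN = 1.732×10^5 N
From P_cr = π²EI/(K·L)²:  L = (1/K)·√(π²EI/P_cr) = (1/2)·√(π²×6.83×10^10×1.967×10^-6/1.732×10^5)
L = 1.38 m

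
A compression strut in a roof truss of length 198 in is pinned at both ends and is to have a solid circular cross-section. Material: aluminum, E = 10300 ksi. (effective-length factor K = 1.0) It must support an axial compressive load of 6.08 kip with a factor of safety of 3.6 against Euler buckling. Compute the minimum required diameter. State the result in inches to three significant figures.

d ≈ 3.62 in

Required P_cr = n·P = 3.6 × 6.08 = 21.89 kip
L_e = K·L = 1 × 198 = 198.0 in
Required I = P_cr·L_e²/(π²E) = 2.189×10^4 × 198.0² / (π² × 1.03×10^7) = 8.441 in⁴
Solid circle: I = πd⁴/64  ⇒  d = (64I/π)^(1/4) = (64×8.441/π)^(1/4) = 3.62 in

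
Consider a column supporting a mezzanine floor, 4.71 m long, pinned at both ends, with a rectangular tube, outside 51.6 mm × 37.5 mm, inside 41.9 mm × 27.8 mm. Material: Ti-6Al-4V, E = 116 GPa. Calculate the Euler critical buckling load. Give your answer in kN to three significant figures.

Weak-axis I_min = (h_o·b_o³ − h_i·b_i³)/12 with b_o = 37.5, b_i = 27.80 mm (shorter outer/inner sides).
I_min = (51.6×37.5³ − 41.90×27.80³)/12 = 1.517×10^5 mm⁴
I = 1.517×10^5 mm⁴ = 1.517×10^-7 m⁴
Effective length L_e = K·L = 1 × 4.71 = 4.710 m
P_cr = π²EI / L_e² = π² × 116×10⁹ × 1.517×10^-7 / 4.710² = 7.831×10^3 N

P_cr ≈ 7.83 kN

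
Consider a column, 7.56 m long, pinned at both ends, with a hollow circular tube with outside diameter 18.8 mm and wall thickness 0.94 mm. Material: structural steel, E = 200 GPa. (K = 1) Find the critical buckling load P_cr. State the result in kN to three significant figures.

P_cr ≈ 0.0728 kN

Inner diameter d_i = 18.8 − 2×0.94 = 16.92 mm
I = π(d_o⁴ − d_i⁴)/64 = π(18.8⁴ − 16.92⁴)/64 = 2.109×10^3 mm⁴
I = 2.109×10^3 mm⁴ = 2.109×10^-9 m⁴
Effective length L_e = K·L = 1 × 7.56 = 7.560 m
P_cr = π²EI / L_e² = π² × 200×10⁹ × 2.109×10^-9 / 7.560² = 72.83 N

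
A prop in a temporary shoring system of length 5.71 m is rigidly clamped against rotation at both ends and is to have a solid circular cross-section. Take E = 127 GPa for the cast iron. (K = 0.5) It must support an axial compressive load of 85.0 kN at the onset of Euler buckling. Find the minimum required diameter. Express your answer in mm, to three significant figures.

L_e = K·L = 0.5 × 5.71 = 2.855 m
Required I = P_cr·L_e²/(π²E) = 8.500×10^4 × 2.855² / (π² × 1.27×10^11) = 5.527×10^-7 m⁴
I_req = 5.527×10^5 mm⁴
Solid circle: I = πd⁴/64  ⇒  d = (64I/π)^(1/4) = (64×5.527×10^5/π)^(1/4) = 57.9 mm

d ≈ 57.9 mm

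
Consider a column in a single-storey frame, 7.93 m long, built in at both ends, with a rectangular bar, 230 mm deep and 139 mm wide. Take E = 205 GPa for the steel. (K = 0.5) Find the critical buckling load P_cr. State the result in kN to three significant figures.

Buckling occurs about the weak axis: I_min = h·b³/12 with b = 139 mm (the shorter side).
I_min = 230×139³/12 = 5.147×10^7 mm⁴
I = 5.147×10^7 mm⁴ = 5.147×10^-5 m⁴
Effective length L_e = K·L = 0.5 × 7.93 = 3.965 m
P_cr = π²EI / L_e² = π² × 205×10⁹ × 5.147×10^-5 / 3.965² = 6.625×10^6 N

P_cr ≈ 6620 kN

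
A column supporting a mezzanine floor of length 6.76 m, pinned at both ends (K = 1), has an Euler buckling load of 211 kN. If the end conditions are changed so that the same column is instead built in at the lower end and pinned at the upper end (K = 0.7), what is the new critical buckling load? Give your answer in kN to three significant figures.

P_cr ≈ 431 kN

P_cr ∝ 1/K², so P_cr,new = P_cr,old × (K_old/K_new)² = 211 × (1/0.7)²
= 211 × 2.041 = 431 kN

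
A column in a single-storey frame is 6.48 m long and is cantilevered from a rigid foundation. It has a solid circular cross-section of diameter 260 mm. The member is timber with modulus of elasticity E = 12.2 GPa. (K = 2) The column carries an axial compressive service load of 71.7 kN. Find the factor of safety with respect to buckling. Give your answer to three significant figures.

I = πd⁴/64 = π×260⁴/64 = 2.243×10^8 mm⁴
I = 2.243×10^8 mm⁴ = 2.243×10^-4 m⁴
Effective length L_e = K·L = 2 × 6.48 = 12.96 m
P_cr = π²EI / L_e² = π² × 12.2×10⁹ × 2.243×10^-4 / 12.96² = 1.608×10^5 N
Factor of safety n = P_cr / P = 160.81 / 71.7 = 2.24

n ≈ 2.24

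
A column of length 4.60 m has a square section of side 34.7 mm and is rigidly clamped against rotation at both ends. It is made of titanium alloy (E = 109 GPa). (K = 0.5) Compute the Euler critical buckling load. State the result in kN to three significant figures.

P_cr ≈ 24.6 kN

I = a⁴/12 = 34.7⁴/12 = 1.208×10^5 mm⁴
I = 1.208×10^5 mm⁴ = 1.208×10^-7 m⁴
Effective length L_e = K·L = 0.5 × 4.60 = 2.300 m
P_cr = π²EI / L_e² = π² × 109×10⁹ × 1.208×10^-7 / 2.300² = 2.457×10^4 N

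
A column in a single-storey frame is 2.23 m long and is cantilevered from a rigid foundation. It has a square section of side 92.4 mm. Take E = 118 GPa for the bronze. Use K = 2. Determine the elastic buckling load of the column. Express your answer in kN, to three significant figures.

I = a⁴/12 = 92.4⁴/12 = 6.074×10^6 mm⁴
I = 6.074×10^6 mm⁴ = 6.074×10^-6 m⁴
Effective length L_e = K·L = 2 × 2.23 = 4.460 m
P_cr = π²EI / L_e² = π² × 118×10⁹ × 6.074×10^-6 / 4.460² = 3.556×10^5 N

P_cr ≈ 356 kN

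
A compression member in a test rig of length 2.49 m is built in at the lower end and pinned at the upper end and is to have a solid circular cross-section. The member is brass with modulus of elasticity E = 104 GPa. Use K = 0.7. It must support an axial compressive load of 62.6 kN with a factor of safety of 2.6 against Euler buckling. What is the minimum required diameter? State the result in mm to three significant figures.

d ≈ 56.0 mm

Required P_cr = n·P = 2.6 × 62.6 = 162.8 kN
L_e = K·L = 0.7 × 2.49 = 1.743 m
Required I = P_cr·L_e²/(π²E) = 1.628×10^5 × 1.743² / (π² × 1.04×10^11) = 4.817×10^-7 m⁴
I_req = 4.817×10^5 mm⁴
Solid circle: I = πd⁴/64  ⇒  d = (64I/π)^(1/4) = (64×4.817×10^5/π)^(1/4) = 56.0 mm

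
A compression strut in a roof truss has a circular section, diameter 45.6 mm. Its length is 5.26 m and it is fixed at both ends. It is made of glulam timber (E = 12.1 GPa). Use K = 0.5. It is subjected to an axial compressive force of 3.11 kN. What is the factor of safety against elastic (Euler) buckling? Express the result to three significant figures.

I = πd⁴/64 = π×45.6⁴/64 = 2.122×10^5 mm⁴
I = 2.122×10^5 mm⁴ = 2.122×10^-7 m⁴
Effective length L_e = K·L = 0.5 × 5.26 = 2.630 m
P_cr = π²EI / L_e² = π² × 12.1×10⁹ × 2.122×10^-7 / 2.630² = 3.664×10^3 N
Factor of safety n = P_cr / P = 3.6644 / 3.11 = 1.18

n ≈ 1.18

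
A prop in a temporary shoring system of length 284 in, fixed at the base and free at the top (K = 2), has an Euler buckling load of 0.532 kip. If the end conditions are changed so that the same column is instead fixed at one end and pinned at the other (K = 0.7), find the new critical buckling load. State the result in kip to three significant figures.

P_cr ≈ 4.34 kip

P_cr ∝ 1/K², so P_cr,new = P_cr,old × (K_old/K_new)² = 0.532 × (2/0.7)²
= 0.532 × 8.163 = 4.34 kip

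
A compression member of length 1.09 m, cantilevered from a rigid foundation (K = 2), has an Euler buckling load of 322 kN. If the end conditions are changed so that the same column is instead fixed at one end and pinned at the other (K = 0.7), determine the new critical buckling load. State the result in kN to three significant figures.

P_cr ∝ 1/K², so P_cr,new = P_cr,old × (K_old/K_new)² = 322 × (2/0.7)²
= 322 × 8.163 = 2630 kN

P_cr ≈ 2630 kN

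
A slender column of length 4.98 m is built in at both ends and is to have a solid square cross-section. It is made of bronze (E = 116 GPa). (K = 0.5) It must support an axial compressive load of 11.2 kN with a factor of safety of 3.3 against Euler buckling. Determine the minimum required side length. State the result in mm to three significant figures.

Required P_cr = n·P = 3.3 × 11.2 = 36.96 kN
L_e = K·L = 0.5 × 4.98 = 2.490 m
Required I = P_cr·L_e²/(π²E) = 3.696×10^4 × 2.490² / (π² × 1.16×10^11) = 2.002×10^-7 m⁴
I_req = 2.002×10^5 mm⁴
Solid square: I = a⁴/12  ⇒  a = (12I)^(1/4) = (12×2.002×10^5)^(1/4) = 39.4 mm

a ≈ 39.4 mm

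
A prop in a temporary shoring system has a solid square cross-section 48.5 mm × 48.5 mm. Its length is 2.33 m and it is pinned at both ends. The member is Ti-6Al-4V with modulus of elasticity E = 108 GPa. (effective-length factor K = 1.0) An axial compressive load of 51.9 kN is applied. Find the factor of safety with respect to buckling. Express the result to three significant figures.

n ≈ 1.74

I = a⁴/12 = 48.5⁴/12 = 4.611×10^5 mm⁴
I = 4.611×10^5 mm⁴ = 4.611×10^-7 m⁴
Effective length L_e = K·L = 1 × 2.33 = 2.330 m
P_cr = π²EI / L_e² = π² × 108×10⁹ × 4.611×10^-7 / 2.330² = 9.053×10^4 N
Factor of safety n = P_cr / P = 90.531 / 51.9 = 1.74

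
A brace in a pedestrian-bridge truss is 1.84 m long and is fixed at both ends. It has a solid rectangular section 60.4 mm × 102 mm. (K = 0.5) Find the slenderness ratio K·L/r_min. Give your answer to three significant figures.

λ ≈ 52.8

Buckling occurs about the weak axis: I_min = h·b³/12 with b = 60.4 mm (the shorter side).
I_min = 102×60.4³/12 = 1.873×10^6 mm⁴
A = 6.161×10^3 mm²;  r_min = √(I/A) = √(1.873×10^6/6.161×10^3) = 17.44 mm
L_e = K·L = 0.5 × 1.84 m = 0.9200 m = 920.00 mm
λ = L_e / r_min = 920.00 / 17.44 = 52.8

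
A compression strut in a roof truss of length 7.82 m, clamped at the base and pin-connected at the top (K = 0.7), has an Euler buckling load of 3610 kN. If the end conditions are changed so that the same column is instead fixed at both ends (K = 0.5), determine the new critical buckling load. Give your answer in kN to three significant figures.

P_cr ∝ 1/K², so P_cr,new = P_cr,old × (K_old/K_new)² = 3610 × (0.7/0.5)²
= 3610 × 1.960 = 7080 kN

P_cr ≈ 7080 kN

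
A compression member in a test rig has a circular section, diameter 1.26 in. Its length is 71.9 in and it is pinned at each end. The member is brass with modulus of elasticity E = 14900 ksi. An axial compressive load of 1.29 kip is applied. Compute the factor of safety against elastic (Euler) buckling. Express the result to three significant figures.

I = πd⁴/64 = π×1.26⁴/64 = 0.1237 in⁴
Effective length L_e = K·L = 1 × 71.9 = 71.90 in
P_cr = π²EI / L_e² = π² × 14900×10³ × 0.1237 / 71.90² = 3.519×10^3 lb
Factor of safety n = P_cr / P = 3.5195 / 1.29 = 2.73

n ≈ 2.73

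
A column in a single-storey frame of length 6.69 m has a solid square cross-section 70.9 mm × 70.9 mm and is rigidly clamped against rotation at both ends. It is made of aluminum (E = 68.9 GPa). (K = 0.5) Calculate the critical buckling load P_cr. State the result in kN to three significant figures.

P_cr ≈ 128 kN

I = a⁴/12 = 70.9⁴/12 = 2.106×10^6 mm⁴
I = 2.106×10^6 mm⁴ = 2.106×10^-6 m⁴
Effective length L_e = K·L = 0.5 × 6.69 = 3.345 m
P_cr = π²EI / L_e² = π² × 68.9×10⁹ × 2.106×10^-6 / 3.345² = 1.280×10^5 N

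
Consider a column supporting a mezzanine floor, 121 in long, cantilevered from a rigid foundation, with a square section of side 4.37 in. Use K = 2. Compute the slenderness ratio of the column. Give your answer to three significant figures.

I = a⁴/12 = 4.37⁴/12 = 30.39 in⁴
A = 19.10 in²;  r_min = √(I/A) = √(30.39/19.10) = 1.262 in
L_e = K·L = 2 × 121 = 242.0 in
λ = L_e / r_min = 242.00 / 1.262 = 192

λ ≈ 192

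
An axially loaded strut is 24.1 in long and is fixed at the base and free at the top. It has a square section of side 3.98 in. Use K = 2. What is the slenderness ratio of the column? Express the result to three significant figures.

λ ≈ 42.0

For a square r = a/√12 = 3.98/√12 = 1.149 in
L_e = K·L = 2 × 24.1 = 48.20 in
λ = L_e / r_min = 48.200 / 1.149 = 42.0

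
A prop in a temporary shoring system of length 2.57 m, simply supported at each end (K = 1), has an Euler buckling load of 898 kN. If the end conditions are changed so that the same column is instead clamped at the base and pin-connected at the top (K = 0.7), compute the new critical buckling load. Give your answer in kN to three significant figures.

P_cr ≈ 1830 kN

P_cr ∝ 1/K², so P_cr,new = P_cr,old × (K_old/K_new)² = 898 × (1/0.7)²
= 898 × 2.041 = 1830 kN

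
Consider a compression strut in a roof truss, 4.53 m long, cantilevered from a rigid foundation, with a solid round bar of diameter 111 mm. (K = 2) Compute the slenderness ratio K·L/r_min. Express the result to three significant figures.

For a solid circle r = d/4 = 111/4 = 27.75 mm
L_e = K·L = 2 × 4.53 m = 9.060 m = 9060.0 mm
λ = L_e / r_min = 9060.0 / 27.75 = 326

λ ≈ 326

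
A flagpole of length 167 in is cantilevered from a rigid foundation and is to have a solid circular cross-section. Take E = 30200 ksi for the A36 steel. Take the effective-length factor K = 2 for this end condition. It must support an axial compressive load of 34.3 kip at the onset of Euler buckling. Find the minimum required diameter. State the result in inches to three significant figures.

L_e = K·L = 2 × 167 = 334.0 in
Required I = P_cr·L_e²/(π²E) = 3.430×10^4 × 334.0² / (π² × 3.02×10^7) = 12.84 in⁴
Solid circle: I = πd⁴/64  ⇒  d = (64I/π)^(1/4) = (64×12.84/π)^(1/4) = 4.02 in

d ≈ 4.02 in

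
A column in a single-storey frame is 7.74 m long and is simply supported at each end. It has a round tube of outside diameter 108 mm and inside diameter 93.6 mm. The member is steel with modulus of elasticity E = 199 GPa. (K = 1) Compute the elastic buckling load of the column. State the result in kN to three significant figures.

d_o = 108 mm, d_i = 93.6 mm
I = π(d_o⁴ − d_i⁴)/64 = π(108⁴ − 93.60⁴)/64 = 2.911×10^6 mm⁴
I = 2.911×10^6 mm⁴ = 2.911×10^-6 m⁴
Effective length L_e = K·L = 1 × 7.74 = 7.740 m
P_cr = π²EI / L_e² = π² × 199×10⁹ × 2.911×10^-6 / 7.740² = 9.542×10^4 N

P_cr ≈ 95.4 kN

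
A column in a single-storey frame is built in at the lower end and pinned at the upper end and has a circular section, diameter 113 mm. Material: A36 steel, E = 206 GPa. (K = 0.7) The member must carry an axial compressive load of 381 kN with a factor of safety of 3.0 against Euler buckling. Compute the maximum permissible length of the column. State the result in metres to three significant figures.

I = πd⁴/64 = π×113⁴/64 = 8.004×10^6 mm⁴
I = 8.004×10^-6 m⁴
Required critical load P_cr = n·P = 3.0 × 381 = 1143 kN = 1.143×10^6 N
From P_cr = π²EI/(K·L)²:  L = (1/K)·√(π²EI/P_cr) = (1/0.7)·√(π²×2.06×10^11×8.004×10^-6/1.143×10^6)
L = 5.39 m

L_max ≈ 5.39 m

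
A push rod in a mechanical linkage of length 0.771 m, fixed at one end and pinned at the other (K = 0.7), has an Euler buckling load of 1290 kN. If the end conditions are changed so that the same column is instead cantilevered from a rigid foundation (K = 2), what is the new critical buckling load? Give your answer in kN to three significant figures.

P_cr ≈ 158 kN

P_cr ∝ 1/K², so P_cr,new = P_cr,old × (K_old/K_new)² = 1290 × (0.7/2)²
= 1290 × 0.1225 = 158 kN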